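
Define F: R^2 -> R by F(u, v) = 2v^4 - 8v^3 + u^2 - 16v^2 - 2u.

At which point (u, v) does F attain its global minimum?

(1, 4)

F(u,v) separates as P(u) + Q(v), so its minimum is min P + min Q.
P'(u) = 2u - 2 vanishes at u ∈ {1}; Q'(v) = 8v(v - 4)(v + 1) vanishes at v ∈ {-1, 0, 4}.
Local minima of P (where P''>0): P(1)=-1. Local minima of Q: Q(-1)=-6, Q(4)=-256.
So the global minimum of F is P(1) + Q(4) = -1 − 256 = -257, attained at (1, 4).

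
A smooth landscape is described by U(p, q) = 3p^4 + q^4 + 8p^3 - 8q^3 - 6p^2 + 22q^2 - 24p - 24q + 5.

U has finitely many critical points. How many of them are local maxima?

U separates as a function of p plus a function of q, so ∇U=0 decouples.
∂U/∂p = 12(p - 1)(p + 1)(p + 2) = 0 at p ∈ {-2, -1, 1}; ∂U/∂q = 4(q - 3)(q - 2)(q - 1) = 0 at q ∈ {1, 2, 3}.
The Hessian is diagonal: diag(U_pp, U_qq). Second derivatives: U_pp(-2)=36, U_pp(-1)=-24, U_pp(1)=72; U_qq(1)=8, U_qq(2)=-4, U_qq(3)=8.
Local maxima occur where both diagonal entries negative: (-1, 2). Count: 1.

1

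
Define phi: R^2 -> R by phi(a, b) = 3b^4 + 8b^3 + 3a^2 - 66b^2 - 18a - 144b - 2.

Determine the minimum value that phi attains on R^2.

-596

phi(a,b) separates as P(a) + Q(b) − 2, so its minimum is min P + min Q − 2.
P'(a) = 6a - 18 vanishes at a ∈ {3}; Q'(b) = 12(b - 3)(b + 1)(b + 4) vanishes at b ∈ {-4, -1, 3}.
Local minima of P (where P''>0): P(3)=-27. Local minima of Q: Q(-4)=-224, Q(3)=-567.
So the global minimum of phi is P(3) + Q(3) − 2 = -27 − 567 − 2 = -596, attained at (3, 3).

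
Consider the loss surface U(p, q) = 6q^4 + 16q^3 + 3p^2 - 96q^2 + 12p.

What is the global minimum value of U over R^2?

-1036

U(p,q) separates as A(p) + B(q), so its minimum is min A + min B.
A'(p) = 6p + 12 vanishes at p ∈ {-2}; B'(q) = 24q(q - 2)(q + 4) vanishes at q ∈ {-4, 0, 2}.
Local minima of A (where A''>0): A(-2)=-12. Local minima of B: B(-4)=-1024, B(2)=-160.
So the global minimum of U is A(-2) + B(-4) = -12 − 1024 = -1036, attained at (-2, -4).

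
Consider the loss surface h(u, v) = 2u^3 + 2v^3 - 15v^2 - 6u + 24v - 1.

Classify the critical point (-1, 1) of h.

local maximum

The mixed partial ∂²h/∂u∂v is 0, so the Hessian at any point is diag(h_uu, h_vv) = diag(12u, 6(2v - 5)).
At (-1, 1): H = diag(-12, -18).
Both eigenvalues are negative, so H is negative definite: a local maximum.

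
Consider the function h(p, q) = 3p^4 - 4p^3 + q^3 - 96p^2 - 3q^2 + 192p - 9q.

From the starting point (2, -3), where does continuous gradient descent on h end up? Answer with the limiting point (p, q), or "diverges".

diverges

h is separable, so gradient descent decouples: p follows -∂h/∂p, q follows -∂h/∂q.
∂h/∂p = 12(p - 4)(p - 1)(p + 4); at p=2 this is -144, so p increases.
∂h/∂q = 3(q - 3)(q + 1); at q=-3 this is 36, so q decreases.
The q-coordinate has no critical point in that direction and runs off to infinity.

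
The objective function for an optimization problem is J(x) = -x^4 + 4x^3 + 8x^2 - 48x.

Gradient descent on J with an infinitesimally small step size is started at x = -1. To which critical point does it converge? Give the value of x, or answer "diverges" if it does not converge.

J'(x) = -4(x - 3)(x - 2)(x + 2), so J'(-1) = -48.
Gradient descent moves in the -J' direction, i.e. x is increasing.
The nearest critical point in that direction is x = 2, where J'' = 16 > 0 (a local minimum). The iterate converges there.

2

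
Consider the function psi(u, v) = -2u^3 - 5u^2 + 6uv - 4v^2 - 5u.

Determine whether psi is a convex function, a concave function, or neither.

The term -2u^3 is cubic, so the Hessian is not constant.
∂²psi/∂u² = -12u - 10, which takes both signs as u varies (negative for sufficiently large u). A diagonal entry of the Hessian changing sign means the Hessian is neither positive- nor negative-semidefinite on all of R^2.

neither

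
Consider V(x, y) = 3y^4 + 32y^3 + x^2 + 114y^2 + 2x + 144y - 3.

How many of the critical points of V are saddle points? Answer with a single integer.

1

V separates as a function of x plus a function of y, so ∇V=0 decouples.
∂V/∂x = 2(x + 1) = 0 at x ∈ {-1}; ∂V/∂y = 12(y + 1)(y + 3)(y + 4) = 0 at y ∈ {-4, -3, -1}.
The Hessian is diagonal: diag(V_xx, V_yy). Second derivatives: V_xx(-1)=2; V_yy(-4)=36, V_yy(-3)=-24, V_yy(-1)=72.
Saddle points occur where the two diagonal entries have opposite signs: (-1, -3). Count: 1.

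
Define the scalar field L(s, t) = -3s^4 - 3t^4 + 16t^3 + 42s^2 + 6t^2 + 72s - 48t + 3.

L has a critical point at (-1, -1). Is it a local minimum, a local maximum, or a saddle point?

The mixed partial ∂²L/∂s∂t is 0, so the Hessian at any point is diag(L_ss, L_tt) = diag(12(-3s^2 + 7), 12(-3t^2 + 8t + 1)).
At (-1, -1): H = diag(48, -120).
The eigenvalues have opposite signs, so H is indefinite: a saddle point.

saddle point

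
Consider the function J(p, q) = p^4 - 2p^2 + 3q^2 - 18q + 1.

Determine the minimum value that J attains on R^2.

-27

J(p,q) separates as A(p) + B(q) + 1, so its minimum is min A + min B + 1.
A'(p) = 4p(p - 1)(p + 1) vanishes at p ∈ {-1, 0, 1}; B'(q) = 6q - 18 vanishes at q ∈ {3}.
Local minima of A (where A''>0): A(-1)=-1, A(1)=-1. Local minima of B: B(3)=-27.
So the global minimum of J is A(-1) + B(3) + 1 = -1 − 27 + 1 = -27, attained at (-1, 3).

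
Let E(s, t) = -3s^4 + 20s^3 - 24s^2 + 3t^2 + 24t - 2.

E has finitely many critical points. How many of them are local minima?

E separates as a function of s plus a function of t, so ∇E=0 decouples.
∂E/∂s = -12s(s - 4)(s - 1) = 0 at s ∈ {0, 1, 4}; ∂E/∂t = 6(t + 4) = 0 at t ∈ {-4}.
The Hessian is diagonal: diag(E_ss, E_tt). Second derivatives: E_ss(0)=-48, E_ss(1)=36, E_ss(4)=-144; E_tt(-4)=6.
Local minima occur where both diagonal entries positive: (1, -4). Count: 1.

1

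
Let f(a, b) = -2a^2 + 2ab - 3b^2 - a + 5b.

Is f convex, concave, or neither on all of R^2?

concave

f is quadratic, so its Hessian is the constant matrix H = [[-4, 2], [2, -6]].
det(H) = 20, tr(H) = -10.
det(H) > 0 and tr(H) < 0, so H is negative definite everywhere: concave.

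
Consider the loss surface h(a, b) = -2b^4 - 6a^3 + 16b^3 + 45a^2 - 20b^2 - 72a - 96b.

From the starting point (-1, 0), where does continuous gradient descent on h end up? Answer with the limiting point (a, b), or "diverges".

h is separable, so gradient descent decouples: a follows -∂h/∂a, b follows -∂h/∂b.
∂h/∂a = -18(a - 4)(a - 1); at a=-1 this is -180, so a increases.
∂h/∂b = -8(b - 4)(b - 3)(b + 1); at b=0 this is -96, so b increases.
a converges to its nearest critical value 1 (a local min of the a-part); b converges to 3. The iterate converges to (1, 3).

(1, 3)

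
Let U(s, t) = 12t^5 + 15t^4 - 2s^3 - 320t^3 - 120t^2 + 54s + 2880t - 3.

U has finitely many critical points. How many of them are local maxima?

U separates as a function of s plus a function of t, so ∇U=0 decouples.
∂U/∂s = -6(s - 3)(s + 3) = 0 at s ∈ {-3, 3}; ∂U/∂t = 60(t - 3)(t - 2)(t + 2)(t + 4) = 0 at t ∈ {-4, -2, 2, 3}.
The Hessian is diagonal: diag(U_ss, U_tt). Second derivatives: U_ss(-3)=36, U_ss(3)=-36; U_tt(-4)=-5040, U_tt(-2)=2400, U_tt(2)=-1440, U_tt(3)=2100.
Local maxima occur where both diagonal entries negative: (3, -4), (3, 2). Count: 2.

2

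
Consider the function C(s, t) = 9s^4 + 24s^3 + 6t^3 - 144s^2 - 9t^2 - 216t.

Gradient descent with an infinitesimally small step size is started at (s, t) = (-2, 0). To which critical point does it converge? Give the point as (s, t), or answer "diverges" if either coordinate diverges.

C is separable, so gradient descent decouples: s follows -∂C/∂s, t follows -∂C/∂t.
∂C/∂s = 36s(s - 2)(s + 4); at s=-2 this is 576, so s decreases.
∂C/∂t = 18(t - 4)(t + 3); at t=0 this is -216, so t increases.
s converges to its nearest critical value -4 (a local min of the s-part); t converges to 4. The iterate converges to (-4, 4).

(-4, 4)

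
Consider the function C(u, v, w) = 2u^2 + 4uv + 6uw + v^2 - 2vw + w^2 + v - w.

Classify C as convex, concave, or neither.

neither

C is quadratic, so its Hessian is the constant matrix H = [[4, 4, 6], [4, 2, -2], [6, -2, 2]].
Leading principal minors: 4, -8, -200.
Neither pattern holds ⇒ H is indefinite ⇒ neither convex nor concave.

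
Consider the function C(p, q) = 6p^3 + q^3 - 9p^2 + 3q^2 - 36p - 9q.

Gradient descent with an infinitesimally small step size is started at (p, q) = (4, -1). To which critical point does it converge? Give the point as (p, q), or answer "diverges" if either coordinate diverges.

(2, 1)

C is separable, so gradient descent decouples: p follows -∂C/∂p, q follows -∂C/∂q.
∂C/∂p = 18(p - 2)(p + 1); at p=4 this is 180, so p decreases.
∂C/∂q = 3(q - 1)(q + 3); at q=-1 this is -12, so q increases.
p converges to its nearest critical value 2 (a local min of the p-part); q converges to 1. The iterate converges to (2, 1).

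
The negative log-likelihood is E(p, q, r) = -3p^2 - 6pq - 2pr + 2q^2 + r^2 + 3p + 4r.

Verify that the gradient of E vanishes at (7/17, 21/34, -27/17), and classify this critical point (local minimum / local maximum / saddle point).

∇E = (-6p - 6q - 2r + 3, -6p + 4q, -2p + 2r + 4); substituting (7/17, 21/34, -27/17) gives ∇E = (0, 0, 0), so (7/17, 21/34, -27/17) is indeed a critical point.
The Hessian is constant: H = [[-6, -6, -2], [-6, 4, 0], [-2, 0, 2]].
Leading principal minors: Δ₁ = -6, Δ₂ = -60, Δ₃ = -136.
The minors fit neither the all-positive nor the alternating-sign pattern, so H is indefinite: a saddle point.

saddle point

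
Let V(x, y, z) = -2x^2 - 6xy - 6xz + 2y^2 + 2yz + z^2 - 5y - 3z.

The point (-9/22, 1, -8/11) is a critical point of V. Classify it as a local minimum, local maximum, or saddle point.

The Hessian is constant: H = [[-4, -6, -6], [-6, 4, 2], [-6, 2, 2]].
Leading principal minors: Δ₁ = -4, Δ₂ = -52, Δ₃ = -88.
The minors fit neither the all-positive nor the alternating-sign pattern, so H is indefinite: a saddle point.

saddle point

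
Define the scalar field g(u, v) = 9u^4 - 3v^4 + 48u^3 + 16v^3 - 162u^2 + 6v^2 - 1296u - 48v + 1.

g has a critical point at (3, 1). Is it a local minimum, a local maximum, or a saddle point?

The mixed partial ∂²g/∂u∂v is 0, so the Hessian at any point is diag(g_uu, g_vv) = diag(36(3u^2 + 8u - 9), 12(-3v^2 + 8v + 1)).
At (3, 1): H = diag(1512, 72).
Both eigenvalues are positive, so H is positive definite: a local minimum.

local minimum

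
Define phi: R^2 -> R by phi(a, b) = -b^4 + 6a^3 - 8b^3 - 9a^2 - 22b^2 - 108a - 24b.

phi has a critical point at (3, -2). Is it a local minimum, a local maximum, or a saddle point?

The mixed partial ∂²phi/∂a∂b is 0, so the Hessian at any point is diag(phi_aa, phi_bb) = diag(18(2a - 1), -4(3b^2 + 12b + 11)).
At (3, -2): H = diag(90, 4).
Both eigenvalues are positive, so H is positive definite: a local minimum.

local minimum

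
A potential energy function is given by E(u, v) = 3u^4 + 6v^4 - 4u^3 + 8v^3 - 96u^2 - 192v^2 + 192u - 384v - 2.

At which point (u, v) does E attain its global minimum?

(-4, 4)

E(u,v) separates as P(u) + Q(v) − 2, so its minimum is min P + min Q − 2.
P'(u) = 12(u - 4)(u - 1)(u + 4) vanishes at u ∈ {-4, 1, 4}; Q'(v) = 24(v - 4)(v + 1)(v + 4) vanishes at v ∈ {-4, -1, 4}.
Local minima of P (where P''>0): P(-4)=-1280, P(4)=-256. Local minima of Q: Q(-4)=-512, Q(4)=-2560.
So the global minimum of E is P(-4) + Q(4) − 2 = -1280 − 2560 − 2 = -3842, attained at (-4, 4).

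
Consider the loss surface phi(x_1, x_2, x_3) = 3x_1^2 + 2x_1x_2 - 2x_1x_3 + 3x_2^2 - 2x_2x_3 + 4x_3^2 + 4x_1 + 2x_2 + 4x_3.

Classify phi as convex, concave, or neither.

convex

phi is quadratic, so its Hessian is the constant matrix H = [[6, 2, -2], [2, 6, -2], [-2, -2, 8]].
Leading principal minors: 6, 32, 224.
All positive ⇒ H ≻ 0 ⇒ convex.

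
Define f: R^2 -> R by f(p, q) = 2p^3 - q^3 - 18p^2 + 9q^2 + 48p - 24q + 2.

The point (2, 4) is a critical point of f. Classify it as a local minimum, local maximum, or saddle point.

local maximum

The mixed partial ∂²f/∂p∂q is 0, so the Hessian at any point is diag(f_pp, f_qq) = diag(12(p - 3), 6(-q + 3)).
At (2, 4): H = diag(-12, -6).
Both eigenvalues are negative, so H is negative definite: a local maximum.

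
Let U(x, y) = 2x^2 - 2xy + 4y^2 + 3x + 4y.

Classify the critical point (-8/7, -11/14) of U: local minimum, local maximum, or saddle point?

The Hessian of U is constant: H = [[4, -2], [-2, 8]].
det(H) = 4·8 − (-2)² = 28.
det(H) > 0 and tr(H) = 12 > 0, so H is positive definite and the point is a local minimum.

local minimum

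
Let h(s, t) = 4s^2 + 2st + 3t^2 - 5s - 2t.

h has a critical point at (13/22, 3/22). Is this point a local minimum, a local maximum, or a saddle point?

local minimum

The Hessian of h is constant: H = [[8, 2], [2, 6]].
det(H) = 8·6 − 2² = 44.
det(H) > 0 and tr(H) = 14 > 0, so H is positive definite and the point is a local minimum.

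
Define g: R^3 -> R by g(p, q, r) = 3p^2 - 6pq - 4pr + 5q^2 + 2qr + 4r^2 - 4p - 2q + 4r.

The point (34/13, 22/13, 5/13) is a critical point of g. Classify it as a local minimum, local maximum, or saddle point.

The Hessian is constant: H = [[6, -6, -4], [-6, 10, 2], [-4, 2, 8]].
Leading principal minors: Δ₁ = 6, Δ₂ = 24, Δ₃ = 104.
All leading minors are positive, so H is positive definite: a local minimum.

local minimum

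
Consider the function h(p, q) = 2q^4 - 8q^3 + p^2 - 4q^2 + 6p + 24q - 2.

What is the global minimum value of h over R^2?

-29

h(p,q) separates as A(p) + B(q) − 2, so its minimum is min A + min B − 2.
A'(p) = 2p + 6 vanishes at p ∈ {-3}; B'(q) = 8(q - 3)(q - 1)(q + 1) vanishes at q ∈ {-1, 1, 3}.
Local minima of A (where A''>0): A(-3)=-9. Local minima of B: B(-1)=-18, B(3)=-18.
So the global minimum of h is A(-3) + B(-1) − 2 = -9 − 18 − 2 = -29, attained at (-3, -1).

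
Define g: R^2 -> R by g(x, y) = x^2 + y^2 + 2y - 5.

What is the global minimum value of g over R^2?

g(x,y) separates as P(x) + Q(y) − 5, so its minimum is min P + min Q − 5.
P'(x) = 2x vanishes at x ∈ {0}; Q'(y) = 2y + 2 vanishes at y ∈ {-1}.
Local minima of P (where P''>0): P(0)=0. Local minima of Q: Q(-1)=-1.
So the global minimum of g is P(0) + Q(-1) − 5 = 0 − 1 − 5 = -6, attained at (0, -1).

-6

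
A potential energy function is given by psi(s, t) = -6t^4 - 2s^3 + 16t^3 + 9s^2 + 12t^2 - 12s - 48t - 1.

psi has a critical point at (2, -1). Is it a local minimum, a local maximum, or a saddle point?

local maximum

The mixed partial ∂²psi/∂s∂t is 0, so the Hessian at any point is diag(psi_ss, psi_tt) = diag(6(-2s + 3), 24(-3t^2 + 4t + 1)).
At (2, -1): H = diag(-6, -144).
Both eigenvalues are negative, so H is negative definite: a local maximum.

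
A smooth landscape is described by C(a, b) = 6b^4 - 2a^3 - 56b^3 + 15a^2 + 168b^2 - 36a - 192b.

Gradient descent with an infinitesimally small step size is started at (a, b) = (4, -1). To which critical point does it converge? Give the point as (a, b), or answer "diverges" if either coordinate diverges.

C is separable, so gradient descent decouples: a follows -∂C/∂a, b follows -∂C/∂b.
∂C/∂a = -6(a - 3)(a - 2); at a=4 this is -12, so a increases.
∂C/∂b = 24(b - 4)(b - 2)(b - 1); at b=-1 this is -720, so b increases.
The a-coordinate has no critical point in that direction and runs off to infinity.

diverges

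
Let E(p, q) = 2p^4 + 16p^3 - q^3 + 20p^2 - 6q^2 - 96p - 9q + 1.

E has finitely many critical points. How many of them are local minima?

2

E separates as a function of p plus a function of q, so ∇E=0 decouples.
∂E/∂p = 8(p - 1)(p + 3)(p + 4) = 0 at p ∈ {-4, -3, 1}; ∂E/∂q = -3(q + 1)(q + 3) = 0 at q ∈ {-3, -1}.
The Hessian is diagonal: diag(E_pp, E_qq). Second derivatives: E_pp(-4)=40, E_pp(-3)=-32, E_pp(1)=160; E_qq(-3)=6, E_qq(-1)=-6.
Local minima occur where both diagonal entries positive: (-4, -3), (1, -3). Count: 2.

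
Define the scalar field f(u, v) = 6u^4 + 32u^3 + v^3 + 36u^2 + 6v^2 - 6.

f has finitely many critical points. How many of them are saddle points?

f separates as a function of u plus a function of v, so ∇f=0 decouples.
∂f/∂u = 24u(u + 1)(u + 3) = 0 at u ∈ {-3, -1, 0}; ∂f/∂v = 3v(v + 4) = 0 at v ∈ {-4, 0}.
The Hessian is diagonal: diag(f_uu, f_vv). Second derivatives: f_uu(-3)=144, f_uu(-1)=-48, f_uu(0)=72; f_vv(-4)=-12, f_vv(0)=12.
Saddle points occur where the two diagonal entries have opposite signs: (-3, -4), (-1, 0), (0, -4). Count: 3.

3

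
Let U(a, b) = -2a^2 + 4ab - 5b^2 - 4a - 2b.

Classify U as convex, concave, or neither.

U is quadratic, so its Hessian is the constant matrix H = [[-4, 4], [4, -10]].
det(H) = 24, tr(H) = -14.
det(H) > 0 and tr(H) < 0, so H is negative definite everywhere: concave.

concave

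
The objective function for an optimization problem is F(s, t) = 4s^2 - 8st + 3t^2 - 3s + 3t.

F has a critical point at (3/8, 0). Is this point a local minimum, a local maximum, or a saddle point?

saddle point

The Hessian of F is constant: H = [[8, -8], [-8, 6]].
det(H) = 8·6 − (-8)² = -16.
Since det(H) < 0, H is indefinite and the critical point is a saddle point.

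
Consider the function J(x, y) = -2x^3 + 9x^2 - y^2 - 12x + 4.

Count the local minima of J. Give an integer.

0

J separates as a function of x plus a function of y, so ∇J=0 decouples.
∂J/∂x = -6(x - 2)(x - 1) = 0 at x ∈ {1, 2}; ∂J/∂y = -2y = 0 at y ∈ {0}.
The Hessian is diagonal: diag(J_xx, J_yy). Second derivatives: J_xx(1)=6, J_xx(2)=-6; J_yy(0)=-2.
Local minima occur where both diagonal entries positive: none. Count: 0.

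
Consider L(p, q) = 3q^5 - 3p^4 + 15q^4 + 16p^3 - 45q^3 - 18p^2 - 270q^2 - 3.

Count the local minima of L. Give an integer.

L separates as a function of p plus a function of q, so ∇L=0 decouples.
∂L/∂p = -12p(p - 3)(p - 1) = 0 at p ∈ {0, 1, 3}; ∂L/∂q = 15q(q - 3)(q + 3)(q + 4) = 0 at q ∈ {-4, -3, 0, 3}.
The Hessian is diagonal: diag(L_pp, L_qq). Second derivatives: L_pp(0)=-36, L_pp(1)=24, L_pp(3)=-72; L_qq(-4)=-420, L_qq(-3)=270, L_qq(0)=-540, L_qq(3)=1890.
Local minima occur where both diagonal entries positive: (1, -3), (1, 3). Count: 2.

2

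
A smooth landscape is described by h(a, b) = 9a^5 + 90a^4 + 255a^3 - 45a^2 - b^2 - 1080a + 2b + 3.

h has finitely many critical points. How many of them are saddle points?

2

h separates as a function of a plus a function of b, so ∇h=0 decouples.
∂h/∂a = 45(a - 1)(a + 2)(a + 3)(a + 4) = 0 at a ∈ {-4, -3, -2, 1}; ∂h/∂b = -2(b - 1) = 0 at b ∈ {1}.
The Hessian is diagonal: diag(h_aa, h_bb). Second derivatives: h_aa(-4)=-450, h_aa(-3)=180, h_aa(-2)=-270, h_aa(1)=2700; h_bb(1)=-2.
Saddle points occur where the two diagonal entries have opposite signs: (-3, 1), (1, 1). Count: 2.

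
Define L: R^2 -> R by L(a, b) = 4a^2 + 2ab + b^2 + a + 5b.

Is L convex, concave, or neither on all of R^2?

convex

L is quadratic, so its Hessian is the constant matrix H = [[8, 2], [2, 2]].
det(H) = 12, tr(H) = 10.
det(H) > 0 and tr(H) > 0, so H is positive definite everywhere: convex.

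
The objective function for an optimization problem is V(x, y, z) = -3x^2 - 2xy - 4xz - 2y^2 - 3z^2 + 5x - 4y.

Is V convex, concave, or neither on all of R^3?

concave

V is quadratic, so its Hessian is the constant matrix H = [[-6, -2, -4], [-2, -4, 0], [-4, 0, -6]].
Leading principal minors: -6, 20, -56.
Signs alternate −, +, − ⇒ H ≺ 0 ⇒ concave.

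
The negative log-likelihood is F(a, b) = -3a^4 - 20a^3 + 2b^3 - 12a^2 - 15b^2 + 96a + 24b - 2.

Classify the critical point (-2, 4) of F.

local minimum

The mixed partial ∂²F/∂a∂b is 0, so the Hessian at any point is diag(F_aa, F_bb) = diag(-12(3a^2 + 10a + 2), 6(2b - 5)).
At (-2, 4): H = diag(72, 18).
Both eigenvalues are positive, so H is positive definite: a local minimum.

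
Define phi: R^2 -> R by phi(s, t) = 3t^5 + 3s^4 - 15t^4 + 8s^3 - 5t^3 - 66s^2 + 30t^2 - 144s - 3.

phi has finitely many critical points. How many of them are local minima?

4

phi separates as a function of s plus a function of t, so ∇phi=0 decouples.
∂phi/∂s = 12(s - 3)(s + 1)(s + 4) = 0 at s ∈ {-4, -1, 3}; ∂phi/∂t = 15t(t - 4)(t - 1)(t + 1) = 0 at t ∈ {-1, 0, 1, 4}.
The Hessian is diagonal: diag(phi_ss, phi_tt). Second derivatives: phi_ss(-4)=252, phi_ss(-1)=-144, phi_ss(3)=336; phi_tt(-1)=-150, phi_tt(0)=60, phi_tt(1)=-90, phi_tt(4)=900.
Local minima occur where both diagonal entries positive: (-4, 0), (-4, 4), (3, 0), (3, 4). Count: 4.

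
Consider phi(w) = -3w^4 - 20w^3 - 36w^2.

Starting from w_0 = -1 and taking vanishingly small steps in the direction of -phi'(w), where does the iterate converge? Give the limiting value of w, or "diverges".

-2

phi'(w) = -12w(w + 2)(w + 3), so phi'(-1) = 24.
Gradient descent moves in the -phi' direction, i.e. w is decreasing.
The nearest critical point in that direction is w = -2, where phi'' = 24 > 0 (a local minimum). The iterate converges there.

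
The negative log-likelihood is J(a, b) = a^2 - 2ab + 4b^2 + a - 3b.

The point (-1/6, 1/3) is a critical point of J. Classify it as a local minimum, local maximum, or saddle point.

The Hessian of J is constant: H = [[2, -2], [-2, 8]].
det(H) = 2·8 − (-2)² = 12.
det(H) > 0 and tr(H) = 10 > 0, so H is positive definite and the point is a local minimum.

local minimum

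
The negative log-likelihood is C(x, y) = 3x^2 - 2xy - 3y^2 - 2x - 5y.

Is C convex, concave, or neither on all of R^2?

neither

C is quadratic, so its Hessian is the constant matrix H = [[6, -2], [-2, -6]].
det(H) = -40, tr(H) = 0.
det(H) < 0, so H is indefinite: neither convex nor concave.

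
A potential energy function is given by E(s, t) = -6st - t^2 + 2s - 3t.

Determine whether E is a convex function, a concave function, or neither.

neither

E is quadratic, so its Hessian is the constant matrix H = [[0, -6], [-6, -2]].
det(H) = -36, tr(H) = -2.
det(H) < 0, so H is indefinite: neither convex nor concave.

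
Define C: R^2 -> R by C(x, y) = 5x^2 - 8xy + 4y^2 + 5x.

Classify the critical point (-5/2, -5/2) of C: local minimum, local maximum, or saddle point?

The Hessian of C is constant: H = [[10, -8], [-8, 8]].
det(H) = 10·8 − (-8)² = 16.
det(H) > 0 and tr(H) = 18 > 0, so H is positive definite and the point is a local minimum.

local minimum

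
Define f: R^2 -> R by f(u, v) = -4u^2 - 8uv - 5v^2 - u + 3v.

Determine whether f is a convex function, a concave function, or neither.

concave

f is quadratic, so its Hessian is the constant matrix H = [[-8, -8], [-8, -10]].
det(H) = 16, tr(H) = -18.
det(H) > 0 and tr(H) < 0, so H is negative definite everywhere: concave.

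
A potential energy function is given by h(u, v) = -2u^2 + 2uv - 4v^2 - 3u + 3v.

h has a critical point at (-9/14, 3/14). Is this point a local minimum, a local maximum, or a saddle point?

local maximum

The Hessian of h is constant: H = [[-4, 2], [2, -8]].
det(H) = (-4)·(-8) − 2² = 28.
det(H) > 0 and tr(H) = -12 < 0, so H is negative definite and the point is a local maximum.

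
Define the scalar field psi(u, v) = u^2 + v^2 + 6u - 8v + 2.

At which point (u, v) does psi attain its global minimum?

(-3, 4)

psi(u,v) separates as P(u) + Q(v) + 2, so its minimum is min P + min Q + 2.
P'(u) = 2u + 6 vanishes at u ∈ {-3}; Q'(v) = 2v - 8 vanishes at v ∈ {4}.
Local minima of P (where P''>0): P(-3)=-9. Local minima of Q: Q(4)=-16.
So the global minimum of psi is P(-3) + Q(4) + 2 = -9 − 16 + 2 = -23, attained at (-3, 4).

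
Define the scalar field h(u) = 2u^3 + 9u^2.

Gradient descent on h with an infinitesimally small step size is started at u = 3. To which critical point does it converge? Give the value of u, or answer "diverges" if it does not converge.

h'(u) = 6u(u + 3), so h'(3) = 108.
Gradient descent moves in the -h' direction, i.e. u is decreasing.
The nearest critical point in that direction is u = 0, where h'' = 18 > 0 (a local minimum). The iterate converges there.

0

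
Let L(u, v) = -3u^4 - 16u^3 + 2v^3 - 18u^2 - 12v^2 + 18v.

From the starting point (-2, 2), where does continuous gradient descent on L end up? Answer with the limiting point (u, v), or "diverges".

L is separable, so gradient descent decouples: u follows -∂L/∂u, v follows -∂L/∂v.
∂L/∂u = -12u(u + 1)(u + 3); at u=-2 this is -24, so u increases.
∂L/∂v = 6(v - 3)(v - 1); at v=2 this is -6, so v increases.
u converges to its nearest critical value -1 (a local min of the u-part); v converges to 3. The iterate converges to (-1, 3).

(-1, 3)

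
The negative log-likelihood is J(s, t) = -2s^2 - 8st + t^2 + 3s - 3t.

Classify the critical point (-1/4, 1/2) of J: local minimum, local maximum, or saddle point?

The Hessian of J is constant: H = [[-4, -8], [-8, 2]].
det(H) = (-4)·2 − (-8)² = -72.
Since det(H) < 0, H is indefinite and the critical point is a saddle point.

saddle point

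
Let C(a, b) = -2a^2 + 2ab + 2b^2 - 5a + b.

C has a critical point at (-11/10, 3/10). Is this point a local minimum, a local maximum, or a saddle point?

The Hessian of C is constant: H = [[-4, 2], [2, 4]].
det(H) = (-4)·4 − 2² = -20.
Since det(H) < 0, H is indefinite and the critical point is a saddle point.

saddle point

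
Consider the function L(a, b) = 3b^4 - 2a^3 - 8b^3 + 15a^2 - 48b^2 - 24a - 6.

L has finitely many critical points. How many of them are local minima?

2

L separates as a function of a plus a function of b, so ∇L=0 decouples.
∂L/∂a = -6(a - 4)(a - 1) = 0 at a ∈ {1, 4}; ∂L/∂b = 12b(b - 4)(b + 2) = 0 at b ∈ {-2, 0, 4}.
The Hessian is diagonal: diag(L_aa, L_bb). Second derivatives: L_aa(1)=18, L_aa(4)=-18; L_bb(-2)=144, L_bb(0)=-96, L_bb(4)=288.
Local minima occur where both diagonal entries positive: (1, -2), (1, 4). Count: 2.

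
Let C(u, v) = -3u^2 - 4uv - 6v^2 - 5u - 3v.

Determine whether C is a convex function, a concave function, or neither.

C is quadratic, so its Hessian is the constant matrix H = [[-6, -4], [-4, -12]].
det(H) = 56, tr(H) = -18.
det(H) > 0 and tr(H) < 0, so H is negative definite everywhere: concave.

concave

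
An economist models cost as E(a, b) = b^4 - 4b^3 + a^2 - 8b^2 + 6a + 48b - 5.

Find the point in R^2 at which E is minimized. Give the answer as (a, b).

E(a,b) separates as P(a) + Q(b) − 5, so its minimum is min P + min Q − 5.
P'(a) = 2a + 6 vanishes at a ∈ {-3}; Q'(b) = 4(b - 3)(b - 2)(b + 2) vanishes at b ∈ {-2, 2, 3}.
Local minima of P (where P''>0): P(-3)=-9. Local minima of Q: Q(-2)=-80, Q(3)=45.
So the global minimum of E is P(-3) + Q(-2) − 5 = -9 − 80 − 5 = -94, attained at (-3, -2).

(-3, -2)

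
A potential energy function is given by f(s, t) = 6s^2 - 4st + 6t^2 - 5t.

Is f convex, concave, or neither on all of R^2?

f is quadratic, so its Hessian is the constant matrix H = [[12, -4], [-4, 12]].
det(H) = 128, tr(H) = 24.
det(H) > 0 and tr(H) > 0, so H is positive definite everywhere: convex.

convex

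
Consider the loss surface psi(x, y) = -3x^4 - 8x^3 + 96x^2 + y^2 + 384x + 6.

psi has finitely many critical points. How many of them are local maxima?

0

psi separates as a function of x plus a function of y, so ∇psi=0 decouples.
∂psi/∂x = -12(x - 4)(x + 2)(x + 4) = 0 at x ∈ {-4, -2, 4}; ∂psi/∂y = 2y = 0 at y ∈ {0}.
The Hessian is diagonal: diag(psi_xx, psi_yy). Second derivatives: psi_xx(-4)=-192, psi_xx(-2)=144, psi_xx(4)=-576; psi_yy(0)=2.
Local maxima occur where both diagonal entries negative: none. Count: 0.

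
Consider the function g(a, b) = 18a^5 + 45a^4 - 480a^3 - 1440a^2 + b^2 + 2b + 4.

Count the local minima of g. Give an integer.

2

g separates as a function of a plus a function of b, so ∇g=0 decouples.
∂g/∂a = 90a(a - 4)(a + 2)(a + 4) = 0 at a ∈ {-4, -2, 0, 4}; ∂g/∂b = 2(b + 1) = 0 at b ∈ {-1}.
The Hessian is diagonal: diag(g_aa, g_bb). Second derivatives: g_aa(-4)=-5760, g_aa(-2)=2160, g_aa(0)=-2880, g_aa(4)=17280; g_bb(-1)=2.
Local minima occur where both diagonal entries positive: (-2, -1), (4, -1). Count: 2.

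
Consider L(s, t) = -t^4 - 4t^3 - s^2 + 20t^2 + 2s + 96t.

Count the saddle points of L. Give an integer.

1

L separates as a function of s plus a function of t, so ∇L=0 decouples.
∂L/∂s = -2(s - 1) = 0 at s ∈ {1}; ∂L/∂t = -4(t - 3)(t + 2)(t + 4) = 0 at t ∈ {-4, -2, 3}.
The Hessian is diagonal: diag(L_ss, L_tt). Second derivatives: L_ss(1)=-2; L_tt(-4)=-56, L_tt(-2)=40, L_tt(3)=-140.
Saddle points occur where the two diagonal entries have opposite signs: (1, -2). Count: 1.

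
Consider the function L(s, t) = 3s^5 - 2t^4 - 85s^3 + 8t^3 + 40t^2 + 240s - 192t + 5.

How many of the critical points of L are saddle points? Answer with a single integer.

L separates as a function of s plus a function of t, so ∇L=0 decouples.
∂L/∂s = 15(s - 4)(s - 1)(s + 1)(s + 4) = 0 at s ∈ {-4, -1, 1, 4}; ∂L/∂t = -8(t - 4)(t - 2)(t + 3) = 0 at t ∈ {-3, 2, 4}.
The Hessian is diagonal: diag(L_ss, L_tt). Second derivatives: L_ss(-4)=-1800, L_ss(-1)=450, L_ss(1)=-450, L_ss(4)=1800; L_tt(-3)=-280, L_tt(2)=80, L_tt(4)=-112.
Saddle points occur where the two diagonal entries have opposite signs: (-4, 2), (-1, -3), (-1, 4), (1, 2), (4, -3), (4, 4). Count: 6.

6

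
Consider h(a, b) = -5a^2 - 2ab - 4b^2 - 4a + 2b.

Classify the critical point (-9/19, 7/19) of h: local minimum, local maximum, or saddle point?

The Hessian of h is constant: H = [[-10, -2], [-2, -8]].
det(H) = (-10)·(-8) − (-2)² = 76.
det(H) > 0 and tr(H) = -18 < 0, so H is negative definite and the point is a local maximum.

local maximum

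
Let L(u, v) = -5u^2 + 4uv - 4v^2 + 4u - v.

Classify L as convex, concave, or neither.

L is quadratic, so its Hessian is the constant matrix H = [[-10, 4], [4, -8]].
det(H) = 64, tr(H) = -18.
det(H) > 0 and tr(H) < 0, so H is negative definite everywhere: concave.

concave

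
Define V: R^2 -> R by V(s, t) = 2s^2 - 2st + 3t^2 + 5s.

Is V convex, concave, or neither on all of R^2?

V is quadratic, so its Hessian is the constant matrix H = [[4, -2], [-2, 6]].
det(H) = 20, tr(H) = 10.
det(H) > 0 and tr(H) > 0, so H is positive definite everywhere: convex.

convex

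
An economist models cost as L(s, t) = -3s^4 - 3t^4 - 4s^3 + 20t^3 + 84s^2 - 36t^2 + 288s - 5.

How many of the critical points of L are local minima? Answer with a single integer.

1

L separates as a function of s plus a function of t, so ∇L=0 decouples.
∂L/∂s = -12(s - 4)(s + 2)(s + 3) = 0 at s ∈ {-3, -2, 4}; ∂L/∂t = -12t(t - 3)(t - 2) = 0 at t ∈ {0, 2, 3}.
The Hessian is diagonal: diag(L_ss, L_tt). Second derivatives: L_ss(-3)=-84, L_ss(-2)=72, L_ss(4)=-504; L_tt(0)=-72, L_tt(2)=24, L_tt(3)=-36.
Local minima occur where both diagonal entries positive: (-2, 2). Count: 1.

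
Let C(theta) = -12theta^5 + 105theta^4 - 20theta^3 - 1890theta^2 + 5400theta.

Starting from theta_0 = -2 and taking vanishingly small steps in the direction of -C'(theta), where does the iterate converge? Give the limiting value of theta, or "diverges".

-3

C'(theta) = -60(theta - 5)(theta - 3)(theta - 2)(theta + 3), so C'(-2) = 8400.
Gradient descent moves in the -C' direction, i.e. theta is decreasing.
The nearest critical point in that direction is theta = -3, where C'' = 14400 > 0 (a local minimum). The iterate converges there.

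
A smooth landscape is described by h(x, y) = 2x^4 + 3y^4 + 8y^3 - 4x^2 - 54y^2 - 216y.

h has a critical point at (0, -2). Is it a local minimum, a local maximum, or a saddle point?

local maximum

The mixed partial ∂²h/∂x∂y is 0, so the Hessian at any point is diag(h_xx, h_yy) = diag(8(3x^2 - 1), 12(3y^2 + 4y - 9)).
At (0, -2): H = diag(-8, -60).
Both eigenvalues are negative, so H is negative definite: a local maximum.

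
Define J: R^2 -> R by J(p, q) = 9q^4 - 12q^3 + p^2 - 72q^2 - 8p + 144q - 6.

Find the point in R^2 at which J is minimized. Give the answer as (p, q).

J(p,q) separates as A(p) + B(q) − 6, so its minimum is min A + min B − 6.
A'(p) = 2p - 8 vanishes at p ∈ {4}; B'(q) = 36(q - 2)(q - 1)(q + 2) vanishes at q ∈ {-2, 1, 2}.
Local minima of A (where A''>0): A(4)=-16. Local minima of B: B(-2)=-336, B(2)=48.
So the global minimum of J is A(4) + B(-2) − 6 = -16 − 336 − 6 = -358, attained at (4, -2).

(4, -2)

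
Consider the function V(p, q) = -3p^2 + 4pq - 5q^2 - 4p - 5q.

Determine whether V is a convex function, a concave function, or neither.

V is quadratic, so its Hessian is the constant matrix H = [[-6, 4], [4, -10]].
det(H) = 44, tr(H) = -16.
det(H) > 0 and tr(H) < 0, so H is negative definite everywhere: concave.

concave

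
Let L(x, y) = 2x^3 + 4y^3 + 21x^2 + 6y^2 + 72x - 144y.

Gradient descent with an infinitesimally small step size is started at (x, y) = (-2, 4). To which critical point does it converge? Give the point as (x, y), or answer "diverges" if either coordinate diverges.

(-3, 3)

L is separable, so gradient descent decouples: x follows -∂L/∂x, y follows -∂L/∂y.
∂L/∂x = 6(x + 3)(x + 4); at x=-2 this is 12, so x decreases.
∂L/∂y = 12(y - 3)(y + 4); at y=4 this is 96, so y decreases.
x converges to its nearest critical value -3 (a local min of the x-part); y converges to 3. The iterate converges to (-3, 3).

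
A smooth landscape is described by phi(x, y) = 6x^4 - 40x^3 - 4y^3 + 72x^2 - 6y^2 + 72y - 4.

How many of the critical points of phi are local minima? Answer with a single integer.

2

phi separates as a function of x plus a function of y, so ∇phi=0 decouples.
∂phi/∂x = 24x(x - 3)(x - 2) = 0 at x ∈ {0, 2, 3}; ∂phi/∂y = -12(y - 2)(y + 3) = 0 at y ∈ {-3, 2}.
The Hessian is diagonal: diag(phi_xx, phi_yy). Second derivatives: phi_xx(0)=144, phi_xx(2)=-48, phi_xx(3)=72; phi_yy(-3)=60, phi_yy(2)=-60.
Local minima occur where both diagonal entries positive: (0, -3), (3, -3). Count: 2.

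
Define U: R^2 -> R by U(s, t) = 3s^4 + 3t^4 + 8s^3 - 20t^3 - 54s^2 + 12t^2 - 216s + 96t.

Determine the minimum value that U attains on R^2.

-736

U(s,t) separates as P(s) + Q(t), so its minimum is min P + min Q.
P'(s) = 12(s - 3)(s + 2)(s + 3) vanishes at s ∈ {-3, -2, 3}; Q'(t) = 12(t - 4)(t - 2)(t + 1) vanishes at t ∈ {-1, 2, 4}.
Local minima of P (where P''>0): P(-3)=189, P(3)=-675. Local minima of Q: Q(-1)=-61, Q(4)=64.
So the global minimum of U is P(3) + Q(-1) = -675 − 61 = -736, attained at (3, -1).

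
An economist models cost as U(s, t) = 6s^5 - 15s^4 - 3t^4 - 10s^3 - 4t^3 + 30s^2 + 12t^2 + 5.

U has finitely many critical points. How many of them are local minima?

U separates as a function of s plus a function of t, so ∇U=0 decouples.
∂U/∂s = 30s(s - 2)(s - 1)(s + 1) = 0 at s ∈ {-1, 0, 1, 2}; ∂U/∂t = -12t(t - 1)(t + 2) = 0 at t ∈ {-2, 0, 1}.
The Hessian is diagonal: diag(U_ss, U_tt). Second derivatives: U_ss(-1)=-180, U_ss(0)=60, U_ss(1)=-60, U_ss(2)=180; U_tt(-2)=-72, U_tt(0)=24, U_tt(1)=-36.
Local minima occur where both diagonal entries positive: (0, 0), (2, 0). Count: 2.

2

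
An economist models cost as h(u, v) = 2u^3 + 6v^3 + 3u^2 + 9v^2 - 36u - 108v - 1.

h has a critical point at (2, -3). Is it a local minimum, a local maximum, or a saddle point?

The mixed partial ∂²h/∂u∂v is 0, so the Hessian at any point is diag(h_uu, h_vv) = diag(6(2u + 1), 18(2v + 1)).
At (2, -3): H = diag(30, -90).
The eigenvalues have opposite signs, so H is indefinite: a saddle point.

saddle point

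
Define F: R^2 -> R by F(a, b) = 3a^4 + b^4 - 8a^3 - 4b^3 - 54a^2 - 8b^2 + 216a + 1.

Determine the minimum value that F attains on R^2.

F(a,b) separates as P(a) + Q(b) + 1, so its minimum is min P + min Q + 1.
P'(a) = 12(a - 3)(a - 2)(a + 3) vanishes at a ∈ {-3, 2, 3}; Q'(b) = 4b(b - 4)(b + 1) vanishes at b ∈ {-1, 0, 4}.
Local minima of P (where P''>0): P(-3)=-675, P(3)=189. Local minima of Q: Q(-1)=-3, Q(4)=-128.
So the global minimum of F is P(-3) + Q(4) + 1 = -675 − 128 + 1 = -802, attained at (-3, 4).

-802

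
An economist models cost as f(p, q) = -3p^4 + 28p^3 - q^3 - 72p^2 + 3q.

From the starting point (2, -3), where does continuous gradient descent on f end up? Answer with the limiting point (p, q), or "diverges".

f is separable, so gradient descent decouples: p follows -∂f/∂p, q follows -∂f/∂q.
∂f/∂p = -12p(p - 4)(p - 3); at p=2 this is -48, so p increases.
∂f/∂q = -3(q - 1)(q + 1); at q=-3 this is -24, so q increases.
p converges to its nearest critical value 3 (a local min of the p-part); q converges to -1. The iterate converges to (3, -1).

(3, -1)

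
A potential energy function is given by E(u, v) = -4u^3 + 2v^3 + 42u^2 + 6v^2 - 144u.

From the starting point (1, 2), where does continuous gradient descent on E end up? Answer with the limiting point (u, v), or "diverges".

E is separable, so gradient descent decouples: u follows -∂E/∂u, v follows -∂E/∂v.
∂E/∂u = -12(u - 4)(u - 3); at u=1 this is -72, so u increases.
∂E/∂v = 6v(v + 2); at v=2 this is 48, so v decreases.
u converges to its nearest critical value 3 (a local min of the u-part); v converges to 0. The iterate converges to (3, 0).

(3, 0)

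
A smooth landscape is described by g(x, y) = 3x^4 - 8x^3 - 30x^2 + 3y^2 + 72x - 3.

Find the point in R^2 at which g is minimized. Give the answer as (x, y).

(-2, 0)

g(x,y) separates as P(x) + Q(y) − 3, so its minimum is min P + min Q − 3.
P'(x) = 12(x - 3)(x - 1)(x + 2) vanishes at x ∈ {-2, 1, 3}; Q'(y) = 6y vanishes at y ∈ {0}.
Local minima of P (where P''>0): P(-2)=-152, P(3)=-27. Local minima of Q: Q(0)=0.
So the global minimum of g is P(-2) + Q(0) − 3 = -152 + 0 − 3 = -155, attained at (-2, 0).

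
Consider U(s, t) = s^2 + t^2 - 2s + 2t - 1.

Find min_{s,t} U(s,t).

-3

U(s,t) separates as P(s) + Q(t) − 1, so its minimum is min P + min Q − 1.
P'(s) = 2s - 2 vanishes at s ∈ {1}; Q'(t) = 2(t + 1) vanishes at t ∈ {-1}.
Local minima of P (where P''>0): P(1)=-1. Local minima of Q: Q(-1)=-1.
So the global minimum of U is P(1) + Q(-1) − 1 = -1 − 1 − 1 = -3, attained at (1, -1).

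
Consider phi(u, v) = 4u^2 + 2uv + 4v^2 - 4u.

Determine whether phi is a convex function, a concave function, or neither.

convex

phi is quadratic, so its Hessian is the constant matrix H = [[8, 2], [2, 8]].
det(H) = 60, tr(H) = 16.
det(H) > 0 and tr(H) > 0, so H is positive definite everywhere: convex.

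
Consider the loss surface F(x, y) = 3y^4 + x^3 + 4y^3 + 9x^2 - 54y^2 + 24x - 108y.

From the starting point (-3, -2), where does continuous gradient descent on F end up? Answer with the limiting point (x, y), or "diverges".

F is separable, so gradient descent decouples: x follows -∂F/∂x, y follows -∂F/∂y.
∂F/∂x = 3(x + 2)(x + 4); at x=-3 this is -3, so x increases.
∂F/∂y = 12(y - 3)(y + 1)(y + 3); at y=-2 this is 60, so y decreases.
x converges to its nearest critical value -2 (a local min of the x-part); y converges to -3. The iterate converges to (-2, -3).

(-2, -3)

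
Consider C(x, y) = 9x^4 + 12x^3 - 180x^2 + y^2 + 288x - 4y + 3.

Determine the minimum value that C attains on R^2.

C(x,y) separates as P(x) + Q(y) + 3, so its minimum is min P + min Q + 3.
P'(x) = 36(x - 2)(x - 1)(x + 4) vanishes at x ∈ {-4, 1, 2}; Q'(y) = 2y - 4 vanishes at y ∈ {2}.
Local minima of P (where P''>0): P(-4)=-2496, P(2)=96. Local minima of Q: Q(2)=-4.
So the global minimum of C is P(-4) + Q(2) + 3 = -2496 − 4 + 3 = -2497, attained at (-4, 2).

-2497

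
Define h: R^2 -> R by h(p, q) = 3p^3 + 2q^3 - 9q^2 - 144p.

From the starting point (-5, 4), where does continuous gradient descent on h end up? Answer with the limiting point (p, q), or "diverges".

diverges

h is separable, so gradient descent decouples: p follows -∂h/∂p, q follows -∂h/∂q.
∂h/∂p = 9(p - 4)(p + 4); at p=-5 this is 81, so p decreases.
∂h/∂q = 6q(q - 3); at q=4 this is 24, so q decreases.
The p-coordinate has no critical point in that direction and runs off to infinity.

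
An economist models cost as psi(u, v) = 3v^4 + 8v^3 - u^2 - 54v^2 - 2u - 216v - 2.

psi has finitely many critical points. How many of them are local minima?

0

psi separates as a function of u plus a function of v, so ∇psi=0 decouples.
∂psi/∂u = -2(u + 1) = 0 at u ∈ {-1}; ∂psi/∂v = 12(v - 3)(v + 2)(v + 3) = 0 at v ∈ {-3, -2, 3}.
The Hessian is diagonal: diag(psi_uu, psi_vv). Second derivatives: psi_uu(-1)=-2; psi_vv(-3)=72, psi_vv(-2)=-60, psi_vv(3)=360.
Local minima occur where both diagonal entries positive: none. Count: 0.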